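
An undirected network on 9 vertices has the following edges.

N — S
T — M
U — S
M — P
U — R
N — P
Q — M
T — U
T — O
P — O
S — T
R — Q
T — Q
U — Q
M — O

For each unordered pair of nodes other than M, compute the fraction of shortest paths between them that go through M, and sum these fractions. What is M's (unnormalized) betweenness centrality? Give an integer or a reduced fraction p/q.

Pairs whose geodesics pass through M — N–Q: 1/3; O–Q: 1/2; O–R: 1/3; P–Q: 1; P–R: 1; P–T: 1/2; P–U: 2/4.
All other pairs contribute 0.
Summing the contributions gives betweenness(M) = 25/6.

25/6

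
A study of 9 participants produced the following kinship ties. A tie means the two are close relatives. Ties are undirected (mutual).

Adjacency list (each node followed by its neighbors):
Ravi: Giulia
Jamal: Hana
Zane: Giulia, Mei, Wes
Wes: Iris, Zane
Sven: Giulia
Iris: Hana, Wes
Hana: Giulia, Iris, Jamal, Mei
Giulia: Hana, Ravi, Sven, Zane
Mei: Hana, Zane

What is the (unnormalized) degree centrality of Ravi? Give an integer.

1

Ravi is directly tied to Giulia. That is 1 neighbor, so the degree of Ravi is 1.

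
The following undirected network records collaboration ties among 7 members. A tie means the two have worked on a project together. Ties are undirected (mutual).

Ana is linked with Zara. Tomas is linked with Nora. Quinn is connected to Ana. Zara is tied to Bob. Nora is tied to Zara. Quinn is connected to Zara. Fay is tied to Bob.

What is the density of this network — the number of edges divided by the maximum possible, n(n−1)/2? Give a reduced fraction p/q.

There are 7 edges and 7 nodes, so the maximum possible is C(7,2) = 21.
Density = 7/21 = 1/3.

1/3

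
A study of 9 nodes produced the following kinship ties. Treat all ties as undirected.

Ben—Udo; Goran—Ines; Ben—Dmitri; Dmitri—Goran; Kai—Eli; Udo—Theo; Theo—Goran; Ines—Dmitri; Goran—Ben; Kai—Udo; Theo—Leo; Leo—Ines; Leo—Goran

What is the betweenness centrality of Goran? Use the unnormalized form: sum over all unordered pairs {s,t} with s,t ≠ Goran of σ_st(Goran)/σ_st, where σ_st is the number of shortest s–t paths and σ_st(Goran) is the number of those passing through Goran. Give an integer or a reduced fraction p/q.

11/2

Pairs whose geodesics pass through Goran — Udo–Ines: 2/4; Eli–Ines: 2/4; Kai–Ines: 2/4; Theo–Ben: 1/2; Theo–Dmitri: 1; Theo–Ines: 1/2; Ben–Leo: 1; Ben–Ines: 1/2; Dmitri–Leo: 1/2.
All other pairs contribute 0.
Summing the contributions gives betweenness(Goran) = 11/2.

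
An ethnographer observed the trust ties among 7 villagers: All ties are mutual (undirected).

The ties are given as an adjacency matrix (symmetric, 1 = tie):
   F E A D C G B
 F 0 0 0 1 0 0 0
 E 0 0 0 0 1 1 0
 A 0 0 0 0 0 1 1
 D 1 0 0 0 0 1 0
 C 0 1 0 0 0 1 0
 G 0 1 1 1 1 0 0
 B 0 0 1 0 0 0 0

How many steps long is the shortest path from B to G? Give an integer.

2

One shortest route is B – A – G, which uses 2 edges, and B and G are not directly tied, so nothing shorter exists. So d(B,G) = 2.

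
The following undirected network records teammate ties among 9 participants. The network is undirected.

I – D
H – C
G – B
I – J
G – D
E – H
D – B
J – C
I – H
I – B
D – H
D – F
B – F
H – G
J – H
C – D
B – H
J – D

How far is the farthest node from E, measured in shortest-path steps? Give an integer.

Distances from E: B:2, C:2, D:2, F:3, G:2, H:1, I:2, J:2.
The largest is 3 (to F), so the eccentricity of E is 3.

3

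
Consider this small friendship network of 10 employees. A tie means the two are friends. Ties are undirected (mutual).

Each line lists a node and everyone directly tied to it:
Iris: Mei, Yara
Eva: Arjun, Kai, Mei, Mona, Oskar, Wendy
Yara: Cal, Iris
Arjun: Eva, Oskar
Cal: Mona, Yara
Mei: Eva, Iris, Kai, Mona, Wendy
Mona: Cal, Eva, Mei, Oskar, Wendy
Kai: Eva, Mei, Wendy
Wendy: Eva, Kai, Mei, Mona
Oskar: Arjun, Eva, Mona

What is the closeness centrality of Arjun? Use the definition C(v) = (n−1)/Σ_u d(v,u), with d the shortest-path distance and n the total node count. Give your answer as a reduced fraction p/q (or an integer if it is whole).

Distances from Arjun: Cal:3, Eva:1, Iris:3, Kai:2, Mei:2, Mona:2, Oskar:1, Wendy:2, Yara:4. Sum = 20.
n = 10, so closeness = 9/20.

9/20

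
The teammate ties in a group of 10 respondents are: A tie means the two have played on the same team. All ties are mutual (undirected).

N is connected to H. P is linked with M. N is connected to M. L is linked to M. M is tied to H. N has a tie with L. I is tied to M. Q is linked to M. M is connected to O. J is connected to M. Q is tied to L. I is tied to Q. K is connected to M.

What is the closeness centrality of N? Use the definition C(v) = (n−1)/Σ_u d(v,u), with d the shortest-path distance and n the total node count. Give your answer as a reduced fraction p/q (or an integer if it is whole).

Distances from N: H:1, I:2, J:2, K:2, L:1, M:1, O:2, P:2, Q:2. Sum = 15.
n = 10, so closeness = 9/15 = 3/5.

3/5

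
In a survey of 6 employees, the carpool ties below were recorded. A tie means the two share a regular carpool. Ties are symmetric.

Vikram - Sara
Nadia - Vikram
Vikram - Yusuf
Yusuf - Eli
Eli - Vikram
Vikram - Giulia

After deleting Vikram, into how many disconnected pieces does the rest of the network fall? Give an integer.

Without Vikram, the remaining ties split the others into: {Sara}; {Eli, Yusuf}; {Giulia}; {Nadia}.
That's 4 separate components.

4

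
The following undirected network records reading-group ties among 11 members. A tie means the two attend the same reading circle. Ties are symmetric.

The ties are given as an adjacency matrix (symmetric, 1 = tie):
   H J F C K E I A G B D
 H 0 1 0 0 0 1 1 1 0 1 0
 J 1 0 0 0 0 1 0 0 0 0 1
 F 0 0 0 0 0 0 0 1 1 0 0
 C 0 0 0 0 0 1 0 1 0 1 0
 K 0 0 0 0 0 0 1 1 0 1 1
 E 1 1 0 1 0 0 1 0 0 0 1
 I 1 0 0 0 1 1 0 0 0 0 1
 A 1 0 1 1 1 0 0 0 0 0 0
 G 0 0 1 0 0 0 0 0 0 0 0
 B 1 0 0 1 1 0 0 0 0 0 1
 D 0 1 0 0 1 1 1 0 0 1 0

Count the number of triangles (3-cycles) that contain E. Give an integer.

4

E's neighbors: C, D, H, I, and J.
Neighbor pairs that are themselves tied: E–D–I; E–D–J; E–H–I; E–H–J. Each forms one triangle with E, for 4 in total.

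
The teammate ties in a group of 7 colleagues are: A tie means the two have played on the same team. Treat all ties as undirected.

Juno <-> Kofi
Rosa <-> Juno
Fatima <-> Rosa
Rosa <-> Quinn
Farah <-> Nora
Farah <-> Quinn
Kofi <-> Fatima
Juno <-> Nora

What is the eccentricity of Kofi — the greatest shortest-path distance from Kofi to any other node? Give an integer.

3

Distances from Kofi: Farah:3, Fatima:1, Juno:1, Nora:2, Quinn:3, Rosa:2.
The largest is 3 (to Quinn and Farah), so the eccentricity of Kofi is 3.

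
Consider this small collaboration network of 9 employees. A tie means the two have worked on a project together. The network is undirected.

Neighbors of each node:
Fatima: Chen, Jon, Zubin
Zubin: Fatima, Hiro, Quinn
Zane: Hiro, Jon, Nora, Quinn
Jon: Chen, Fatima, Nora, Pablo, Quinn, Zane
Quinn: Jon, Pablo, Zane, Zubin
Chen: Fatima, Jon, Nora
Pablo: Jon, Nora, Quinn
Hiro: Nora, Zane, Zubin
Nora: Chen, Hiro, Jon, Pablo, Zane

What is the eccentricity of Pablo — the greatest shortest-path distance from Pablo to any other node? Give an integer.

2

Distances from Pablo: Chen:2, Fatima:2, Hiro:2, Jon:1, Nora:1, Quinn:1, Zane:2, Zubin:2.
The largest is 2 (to Chen, Zane, Fatima, Hiro, and Zubin), so the eccentricity of Pablo is 2.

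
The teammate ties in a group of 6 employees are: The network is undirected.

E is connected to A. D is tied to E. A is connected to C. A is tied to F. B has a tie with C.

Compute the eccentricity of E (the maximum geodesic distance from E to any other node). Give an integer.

3

Distances from E: A:1, B:3, C:2, D:1, F:2.
The largest is 3 (to B), so the eccentricity of E is 3.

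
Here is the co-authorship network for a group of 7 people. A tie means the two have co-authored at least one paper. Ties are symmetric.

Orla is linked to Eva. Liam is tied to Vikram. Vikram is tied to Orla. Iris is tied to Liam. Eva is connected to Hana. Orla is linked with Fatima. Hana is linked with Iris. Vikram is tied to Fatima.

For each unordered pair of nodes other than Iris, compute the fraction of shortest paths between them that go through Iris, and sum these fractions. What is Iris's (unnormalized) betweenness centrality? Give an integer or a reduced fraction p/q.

Pairs whose geodesics pass through Iris — Vikram–Hana: 1/2; Liam–Hana: 1; Liam–Eva: 1/2.
All other pairs contribute 0.
Summing the contributions gives betweenness(Iris) = 2.

2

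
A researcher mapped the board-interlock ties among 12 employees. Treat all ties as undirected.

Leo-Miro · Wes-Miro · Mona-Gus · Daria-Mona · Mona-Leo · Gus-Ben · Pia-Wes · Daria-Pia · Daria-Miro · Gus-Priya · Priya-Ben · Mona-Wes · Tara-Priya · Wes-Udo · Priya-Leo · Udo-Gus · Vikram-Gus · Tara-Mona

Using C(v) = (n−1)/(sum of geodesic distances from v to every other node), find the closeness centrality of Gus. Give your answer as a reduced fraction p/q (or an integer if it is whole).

Distances from Gus: Ben:1, Daria:2, Leo:2, Miro:3, Mona:1, Pia:3, Priya:1, Tara:2, Udo:1, Vikram:1, Wes:2. Sum = 19.
n = 12, so closeness = 11/19.

11/19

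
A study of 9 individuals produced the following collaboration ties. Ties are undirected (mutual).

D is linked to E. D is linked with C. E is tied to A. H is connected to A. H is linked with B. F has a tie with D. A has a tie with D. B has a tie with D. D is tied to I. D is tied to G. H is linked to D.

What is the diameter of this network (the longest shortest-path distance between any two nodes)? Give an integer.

2

Eccentricity of each node (its greatest distance to any other): A:2, B:2, C:2, D:1, E:2, F:2, G:2, H:2, I:2.
The maximum eccentricity is 2, realized for instance by the pair B–G via B – D – G. So the diameter is 2.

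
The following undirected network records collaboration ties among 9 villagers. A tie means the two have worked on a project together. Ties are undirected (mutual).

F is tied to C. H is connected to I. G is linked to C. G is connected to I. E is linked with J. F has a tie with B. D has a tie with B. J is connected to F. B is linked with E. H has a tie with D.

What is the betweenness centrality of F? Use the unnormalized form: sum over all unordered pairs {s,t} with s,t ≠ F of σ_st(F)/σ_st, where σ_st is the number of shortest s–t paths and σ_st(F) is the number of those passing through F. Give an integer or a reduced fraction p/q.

19/2

Pairs whose geodesics pass through F — J–B: 1/2; J–D: 1/2; J–H: 1/2; J–I: 1; J–G: 1; J–C: 1; E–G: 2/2; E–C: 2/2; B–G: 1; B–C: 1; D–C: 1.
All other pairs contribute 0.
Summing the contributions gives betweenness(F) = 19/2.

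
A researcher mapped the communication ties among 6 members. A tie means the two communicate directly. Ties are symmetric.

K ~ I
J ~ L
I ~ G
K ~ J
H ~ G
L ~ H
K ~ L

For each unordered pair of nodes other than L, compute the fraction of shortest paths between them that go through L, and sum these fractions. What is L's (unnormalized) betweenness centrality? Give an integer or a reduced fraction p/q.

Pairs whose geodesics pass through L — K–H: 1; J–G: 1/2; J–H: 1.
All other pairs contribute 0.
Summing the contributions gives betweenness(L) = 5/2.

5/2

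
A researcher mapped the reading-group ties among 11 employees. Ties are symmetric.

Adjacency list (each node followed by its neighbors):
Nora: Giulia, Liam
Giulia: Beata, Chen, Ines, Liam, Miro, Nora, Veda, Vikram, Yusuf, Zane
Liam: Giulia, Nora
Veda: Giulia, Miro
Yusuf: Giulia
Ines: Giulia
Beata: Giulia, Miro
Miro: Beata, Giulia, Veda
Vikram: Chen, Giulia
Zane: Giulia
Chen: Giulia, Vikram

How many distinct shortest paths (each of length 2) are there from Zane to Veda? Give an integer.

1

The shortest distance is 2, and the only length-2 path is Zane–Giulia–Veda. So there is exactly 1 shortest path.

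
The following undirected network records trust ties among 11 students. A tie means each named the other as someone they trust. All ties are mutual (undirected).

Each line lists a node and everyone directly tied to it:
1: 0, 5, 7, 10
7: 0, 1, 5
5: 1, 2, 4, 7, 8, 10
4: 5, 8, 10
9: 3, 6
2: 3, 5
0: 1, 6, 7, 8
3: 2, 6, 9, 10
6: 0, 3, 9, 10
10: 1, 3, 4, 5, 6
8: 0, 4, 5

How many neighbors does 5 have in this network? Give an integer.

5 is directly tied to 1, 2, 4, 7, 8, and 10. That is 6 neighbors, so the degree of 5 is 6.

6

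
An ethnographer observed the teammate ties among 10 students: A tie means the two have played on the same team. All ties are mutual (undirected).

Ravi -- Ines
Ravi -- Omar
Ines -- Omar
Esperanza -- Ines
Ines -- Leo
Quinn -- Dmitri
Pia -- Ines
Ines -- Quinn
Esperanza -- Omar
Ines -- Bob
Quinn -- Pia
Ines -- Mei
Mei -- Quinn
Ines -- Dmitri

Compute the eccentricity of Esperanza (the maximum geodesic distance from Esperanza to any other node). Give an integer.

Distances from Esperanza: Bob:2, Dmitri:2, Ines:1, Leo:2, Mei:2, Omar:1, Pia:2, Quinn:2, Ravi:2.
The largest is 2 (to Mei, Leo, Pia, Ravi, Bob, Quinn, and Dmitri), so the eccentricity of Esperanza is 2.

2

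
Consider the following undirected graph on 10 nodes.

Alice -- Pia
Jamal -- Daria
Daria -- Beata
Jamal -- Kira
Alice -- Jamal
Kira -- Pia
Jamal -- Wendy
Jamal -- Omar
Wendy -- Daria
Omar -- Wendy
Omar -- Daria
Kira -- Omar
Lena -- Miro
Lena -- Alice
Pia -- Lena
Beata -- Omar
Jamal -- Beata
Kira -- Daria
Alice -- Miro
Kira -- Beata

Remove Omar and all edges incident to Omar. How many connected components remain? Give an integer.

Omar's neighbors (Beata, Daria, Jamal, Kira, and Wendy) remain reachable from one another through other ties, so the rest of the network stays in one piece.

1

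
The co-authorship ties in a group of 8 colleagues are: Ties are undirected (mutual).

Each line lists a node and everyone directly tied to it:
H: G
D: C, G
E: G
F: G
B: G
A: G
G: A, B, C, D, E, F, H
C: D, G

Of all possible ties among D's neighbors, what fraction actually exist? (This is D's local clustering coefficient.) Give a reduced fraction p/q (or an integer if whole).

D's neighbors: C and G (k = 2).
Possible neighbor pairs: C(2,2) = 1. Edges among them: C–G → e = 1.
Clustering(D) = 1/1.

1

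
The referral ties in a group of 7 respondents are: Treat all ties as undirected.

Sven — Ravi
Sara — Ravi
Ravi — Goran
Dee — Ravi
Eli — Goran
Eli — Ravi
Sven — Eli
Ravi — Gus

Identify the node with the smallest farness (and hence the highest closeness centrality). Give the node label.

Farness (sum of distances to all others) for each node — Dee:11, Eli:9, Goran:10, Gus:11, Ravi:6, Sara:11, Sven:10.
The smallest farness is 6, for Ravi, so Ravi has the highest closeness.

Ravi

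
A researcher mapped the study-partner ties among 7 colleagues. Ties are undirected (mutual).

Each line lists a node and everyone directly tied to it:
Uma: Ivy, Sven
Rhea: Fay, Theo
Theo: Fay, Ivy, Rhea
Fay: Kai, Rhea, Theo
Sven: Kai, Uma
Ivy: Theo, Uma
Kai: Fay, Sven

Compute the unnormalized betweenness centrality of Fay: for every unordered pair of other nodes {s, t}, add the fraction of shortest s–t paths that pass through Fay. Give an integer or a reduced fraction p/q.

4

Pairs whose geodesics pass through Fay — Theo–Kai: 1; Theo–Sven: 1/2; Rhea–Kai: 1; Rhea–Sven: 1; Kai–Ivy: 1/2.
All other pairs contribute 0.
Summing the contributions gives betweenness(Fay) = 4.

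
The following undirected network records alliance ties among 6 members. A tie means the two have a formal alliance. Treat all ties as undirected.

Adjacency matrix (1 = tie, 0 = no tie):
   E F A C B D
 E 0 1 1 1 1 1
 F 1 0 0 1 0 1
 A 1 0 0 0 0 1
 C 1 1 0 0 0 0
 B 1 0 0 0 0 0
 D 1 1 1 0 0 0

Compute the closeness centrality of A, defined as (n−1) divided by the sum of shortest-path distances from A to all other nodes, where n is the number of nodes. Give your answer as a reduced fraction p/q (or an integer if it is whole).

Distances from A: B:2, C:2, D:1, E:1, F:2. Sum = 8.
n = 6, so closeness = 5/8.

5/8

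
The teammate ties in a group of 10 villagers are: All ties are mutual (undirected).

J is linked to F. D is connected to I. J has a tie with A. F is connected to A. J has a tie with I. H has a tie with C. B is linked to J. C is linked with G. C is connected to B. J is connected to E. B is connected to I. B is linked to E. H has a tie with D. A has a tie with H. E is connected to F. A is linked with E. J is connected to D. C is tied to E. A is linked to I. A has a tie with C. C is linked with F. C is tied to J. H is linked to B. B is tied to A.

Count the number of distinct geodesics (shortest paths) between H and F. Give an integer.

The shortest distance is 2. The length-2 paths are: H–C–F; H–A–F.
That gives 2 distinct shortest paths.

2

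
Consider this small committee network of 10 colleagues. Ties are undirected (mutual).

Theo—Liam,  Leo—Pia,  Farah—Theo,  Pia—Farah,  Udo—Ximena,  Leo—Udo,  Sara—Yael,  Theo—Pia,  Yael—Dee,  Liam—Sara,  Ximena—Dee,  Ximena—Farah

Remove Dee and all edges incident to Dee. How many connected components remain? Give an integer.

Dee's neighbors (Ximena and Yael) remain reachable from one another through other ties, so the rest of the network stays in one piece.

1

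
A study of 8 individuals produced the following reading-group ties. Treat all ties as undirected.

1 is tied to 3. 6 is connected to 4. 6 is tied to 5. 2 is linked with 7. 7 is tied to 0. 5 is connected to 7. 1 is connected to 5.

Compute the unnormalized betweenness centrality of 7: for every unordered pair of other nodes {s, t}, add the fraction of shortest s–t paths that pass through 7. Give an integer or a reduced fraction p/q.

11

Pairs whose geodesics pass through 7 — 2–3: 1; 2–1: 1; 2–5: 1; 2–4: 1; 2–6: 1; 2–0: 1; 3–0: 1; 1–0: 1; 5–0: 1; 4–0: 1; 6–0: 1.
All other pairs contribute 0.
Summing the contributions gives betweenness(7) = 11.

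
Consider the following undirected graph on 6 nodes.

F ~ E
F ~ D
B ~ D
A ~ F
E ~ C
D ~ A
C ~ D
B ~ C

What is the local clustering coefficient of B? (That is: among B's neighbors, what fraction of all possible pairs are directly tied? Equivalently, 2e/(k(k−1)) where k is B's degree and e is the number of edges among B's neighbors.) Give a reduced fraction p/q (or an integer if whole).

B's neighbors: C and D (k = 2).
Possible neighbor pairs: C(2,2) = 1. Edges among them: C–D → e = 1.
Clustering(B) = 1/1.

1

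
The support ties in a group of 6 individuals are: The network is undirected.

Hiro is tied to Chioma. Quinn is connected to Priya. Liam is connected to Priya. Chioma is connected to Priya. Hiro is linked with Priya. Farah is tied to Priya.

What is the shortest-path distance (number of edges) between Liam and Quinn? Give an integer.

2

One shortest route is Liam – Priya – Quinn, which uses 2 edges, and Liam and Quinn are not directly tied, so nothing shorter exists. So d(Liam,Quinn) = 2.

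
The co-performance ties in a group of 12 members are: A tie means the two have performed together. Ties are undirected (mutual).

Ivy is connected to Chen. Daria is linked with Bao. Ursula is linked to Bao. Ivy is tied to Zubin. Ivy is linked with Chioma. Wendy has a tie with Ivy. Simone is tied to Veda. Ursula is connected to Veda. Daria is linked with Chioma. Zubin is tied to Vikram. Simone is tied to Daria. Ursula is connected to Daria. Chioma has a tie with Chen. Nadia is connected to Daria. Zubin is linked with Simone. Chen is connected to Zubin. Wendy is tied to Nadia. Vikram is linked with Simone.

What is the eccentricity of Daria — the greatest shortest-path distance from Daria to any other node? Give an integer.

Distances from Daria: Bao:1, Chen:2, Chioma:1, Ivy:2, Nadia:1, Simone:1, Ursula:1, Veda:2, Vikram:2, Wendy:2, Zubin:2.
The largest is 2 (to Wendy, Ivy, Chen, Vikram, Veda, and Zubin), so the eccentricity of Daria is 2.

2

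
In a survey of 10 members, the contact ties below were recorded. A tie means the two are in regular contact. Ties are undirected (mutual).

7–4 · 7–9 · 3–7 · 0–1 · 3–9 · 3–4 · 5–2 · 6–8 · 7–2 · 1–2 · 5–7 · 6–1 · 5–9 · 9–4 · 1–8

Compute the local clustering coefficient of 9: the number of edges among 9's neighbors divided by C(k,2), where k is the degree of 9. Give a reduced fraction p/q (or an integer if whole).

9's neighbors: 3, 4, 5, and 7 (k = 4).
Possible neighbor pairs: C(4,2) = 6. Edges among them: 3–4, 3–7, 4–7, 5–7 → e = 4.
Clustering(9) = 4/6 = 2/3.

2/3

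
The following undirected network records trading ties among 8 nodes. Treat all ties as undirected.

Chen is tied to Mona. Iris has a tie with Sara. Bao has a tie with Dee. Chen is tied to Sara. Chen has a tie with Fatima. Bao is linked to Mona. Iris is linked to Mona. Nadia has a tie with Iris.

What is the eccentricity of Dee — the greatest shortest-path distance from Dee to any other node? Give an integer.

4

Distances from Dee: Bao:1, Chen:3, Fatima:4, Iris:3, Mona:2, Nadia:4, Sara:4.
The largest is 4 (to Sara, Fatima, and Nadia), so the eccentricity of Dee is 4.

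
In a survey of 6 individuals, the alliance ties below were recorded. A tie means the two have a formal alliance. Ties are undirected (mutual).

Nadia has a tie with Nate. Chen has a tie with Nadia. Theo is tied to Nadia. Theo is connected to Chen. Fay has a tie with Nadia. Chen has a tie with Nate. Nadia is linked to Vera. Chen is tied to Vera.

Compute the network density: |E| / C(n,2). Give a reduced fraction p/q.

8/15

There are 8 edges and 6 nodes, so the maximum possible is C(6,2) = 15.
Density = 8/15.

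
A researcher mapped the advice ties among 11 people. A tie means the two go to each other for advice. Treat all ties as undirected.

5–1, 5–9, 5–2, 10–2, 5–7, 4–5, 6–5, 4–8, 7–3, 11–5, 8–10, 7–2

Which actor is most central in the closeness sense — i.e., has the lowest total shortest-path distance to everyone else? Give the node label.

5

Farness (sum of distances to all others) for each node — 1:22, 2:17, 3:27, 4:19, 5:13, 6:22, 7:18, 8:25, 9:22, 10:23, 11:22.
The smallest farness is 13, for 5, so 5 has the highest closeness.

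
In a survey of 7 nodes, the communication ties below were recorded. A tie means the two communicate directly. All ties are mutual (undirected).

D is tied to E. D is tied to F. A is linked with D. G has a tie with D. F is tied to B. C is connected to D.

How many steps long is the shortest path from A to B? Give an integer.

One shortest route is A – D – F – B, which uses 3 edges, and at distance 2 from A we only reach {C, E, F, G}, which does not include B. So d(A,B) = 3.

3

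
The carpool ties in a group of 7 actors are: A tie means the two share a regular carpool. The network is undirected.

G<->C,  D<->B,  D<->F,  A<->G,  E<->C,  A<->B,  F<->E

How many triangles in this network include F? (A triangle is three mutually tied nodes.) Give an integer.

0

F's neighbors are D and E, but none of them are tied to each other, so no triangle contains F.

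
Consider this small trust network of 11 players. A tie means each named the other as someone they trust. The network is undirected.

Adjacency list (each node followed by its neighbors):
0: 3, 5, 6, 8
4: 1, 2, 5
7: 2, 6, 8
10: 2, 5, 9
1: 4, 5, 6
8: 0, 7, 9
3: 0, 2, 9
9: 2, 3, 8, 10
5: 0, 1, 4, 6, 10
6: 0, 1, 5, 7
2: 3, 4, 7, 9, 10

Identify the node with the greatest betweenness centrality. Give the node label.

2

Unnormalized betweenness of each node: 0:91/15, 1:1/2, 2:41/5, 3:17/10, 4:7/3, 5:36/5, 6:4, 7:46/15, 8:19/10, 9:17/6, 10:11/5.
2 has the largest value, 41/5, making it the main broker — the node through which the most shortest paths run.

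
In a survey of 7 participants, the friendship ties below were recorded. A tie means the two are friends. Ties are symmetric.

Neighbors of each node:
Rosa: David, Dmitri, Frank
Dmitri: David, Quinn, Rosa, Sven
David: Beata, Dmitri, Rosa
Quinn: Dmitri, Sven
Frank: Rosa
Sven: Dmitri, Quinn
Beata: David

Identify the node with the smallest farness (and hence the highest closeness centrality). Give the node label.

Farness (sum of distances to all others) for each node — Beata:14, David:9, Dmitri:8, Frank:14, Quinn:12, Rosa:9, Sven:12.
The smallest farness is 8, for Dmitri, so Dmitri has the highest closeness.

Dmitri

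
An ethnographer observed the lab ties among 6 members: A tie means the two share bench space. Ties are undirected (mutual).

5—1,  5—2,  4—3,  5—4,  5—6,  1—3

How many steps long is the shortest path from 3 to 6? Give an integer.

One shortest route is 3 – 4 – 5 – 6, which uses 3 edges, and at distance 2 from 3 we only reach {5}, which does not include 6. So d(3,6) = 3.

3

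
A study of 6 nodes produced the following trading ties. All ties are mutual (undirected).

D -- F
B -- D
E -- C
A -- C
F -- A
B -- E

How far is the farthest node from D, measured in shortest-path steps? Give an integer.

Distances from D: A:2, B:1, C:3, E:2, F:1.
The largest is 3 (to C), so the eccentricity of D is 3.

3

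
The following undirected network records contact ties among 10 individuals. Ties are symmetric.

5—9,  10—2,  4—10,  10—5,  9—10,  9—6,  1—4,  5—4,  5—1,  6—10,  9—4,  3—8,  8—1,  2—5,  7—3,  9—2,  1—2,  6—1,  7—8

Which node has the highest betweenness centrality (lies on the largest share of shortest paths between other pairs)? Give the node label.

Unnormalized betweenness of each node: 1:77/4, 2:2, 3:0, 4:2, 5:9/4, 6:2, 7:0, 8:14, 9:5/4, 10:5/4.
1 has the largest value, 77/4, making it the main broker — the node through which the most shortest paths run.

1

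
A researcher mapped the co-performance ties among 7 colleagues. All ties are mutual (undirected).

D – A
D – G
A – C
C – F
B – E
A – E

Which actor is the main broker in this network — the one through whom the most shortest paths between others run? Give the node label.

A

Unnormalized betweenness of each node: A:12, B:0, C:5, D:5, E:5, F:0, G:0.
A has the largest value, 12, making it the main broker — the node through which the most shortest paths run.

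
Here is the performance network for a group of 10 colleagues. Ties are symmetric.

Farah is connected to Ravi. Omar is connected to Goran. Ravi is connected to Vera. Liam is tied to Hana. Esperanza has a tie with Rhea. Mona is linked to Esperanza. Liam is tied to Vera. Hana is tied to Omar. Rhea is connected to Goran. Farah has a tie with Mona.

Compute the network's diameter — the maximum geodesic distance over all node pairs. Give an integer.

5

Eccentricity of each node (its greatest distance to any other): Esperanza:5, Farah:5, Goran:5, Hana:5, Liam:5, Mona:5, Omar:5, Ravi:5, Rhea:5, Vera:5.
The maximum eccentricity is 5, realized for instance by the pair Rhea–Vera via Rhea – Esperanza – Mona – Farah – Ravi – Vera. So the diameter is 5.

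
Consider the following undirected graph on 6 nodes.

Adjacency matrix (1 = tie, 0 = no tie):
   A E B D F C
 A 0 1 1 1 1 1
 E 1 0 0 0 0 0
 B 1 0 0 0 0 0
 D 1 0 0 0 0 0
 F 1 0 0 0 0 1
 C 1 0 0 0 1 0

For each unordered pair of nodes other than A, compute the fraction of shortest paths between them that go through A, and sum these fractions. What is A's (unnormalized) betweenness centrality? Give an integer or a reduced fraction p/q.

Pairs whose geodesics pass through A — E–B: 1; E–D: 1; E–F: 1; E–C: 1; B–D: 1; B–F: 1; B–C: 1; D–F: 1; D–C: 1.
All other pairs contribute 0.
Summing the contributions gives betweenness(A) = 9.

9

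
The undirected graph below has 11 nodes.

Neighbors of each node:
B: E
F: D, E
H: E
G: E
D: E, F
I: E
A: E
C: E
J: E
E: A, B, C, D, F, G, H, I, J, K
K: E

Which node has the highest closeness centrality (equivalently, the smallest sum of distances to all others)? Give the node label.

E

Farness (sum of distances to all others) for each node — A:19, B:19, C:19, D:18, E:10, F:18, G:19, H:19, I:19, J:19, K:19.
The smallest farness is 10, for E, so E has the highest closeness.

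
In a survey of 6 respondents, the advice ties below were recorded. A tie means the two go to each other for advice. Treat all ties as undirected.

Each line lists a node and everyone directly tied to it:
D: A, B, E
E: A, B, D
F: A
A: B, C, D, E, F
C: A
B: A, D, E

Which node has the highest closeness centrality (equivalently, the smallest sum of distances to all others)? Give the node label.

Farness (sum of distances to all others) for each node — A:5, B:7, C:9, D:7, E:7, F:9.
The smallest farness is 5, for A, so A has the highest closeness.

A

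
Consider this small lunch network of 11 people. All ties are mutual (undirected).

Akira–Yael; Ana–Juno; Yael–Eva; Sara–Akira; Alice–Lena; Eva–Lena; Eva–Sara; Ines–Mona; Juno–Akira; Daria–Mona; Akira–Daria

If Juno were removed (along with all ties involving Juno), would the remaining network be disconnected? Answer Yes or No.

Yes

Removing Juno leaves {Ana} with no path to {Akira, Alice, Daria, Eva, Ines, Lena, Mona, Sara, and Yael}, so the network splits into 2 components. Juno is a cut vertex.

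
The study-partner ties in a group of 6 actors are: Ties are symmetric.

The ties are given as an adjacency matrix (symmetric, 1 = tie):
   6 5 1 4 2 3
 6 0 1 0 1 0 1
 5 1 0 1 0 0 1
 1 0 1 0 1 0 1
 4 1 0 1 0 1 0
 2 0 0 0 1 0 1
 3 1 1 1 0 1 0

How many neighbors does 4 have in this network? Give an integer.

3

4 is directly tied to 1, 2, and 6. That is 3 neighbors, so the degree of 4 is 3.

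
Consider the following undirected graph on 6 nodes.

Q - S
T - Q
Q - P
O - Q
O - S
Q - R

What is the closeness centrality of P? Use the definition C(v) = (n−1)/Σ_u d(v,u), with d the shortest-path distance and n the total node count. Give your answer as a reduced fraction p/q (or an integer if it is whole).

Distances from P: O:2, Q:1, R:2, S:2, T:2. Sum = 9.
n = 6, so closeness = 5/9.

5/9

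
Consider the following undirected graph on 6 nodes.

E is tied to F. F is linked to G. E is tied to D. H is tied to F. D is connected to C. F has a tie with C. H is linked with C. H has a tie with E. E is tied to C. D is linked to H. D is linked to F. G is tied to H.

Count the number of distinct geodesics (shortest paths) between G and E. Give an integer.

2

The shortest distance is 2. The length-2 paths are: G–H–E; G–F–E.
That gives 2 distinct shortest paths.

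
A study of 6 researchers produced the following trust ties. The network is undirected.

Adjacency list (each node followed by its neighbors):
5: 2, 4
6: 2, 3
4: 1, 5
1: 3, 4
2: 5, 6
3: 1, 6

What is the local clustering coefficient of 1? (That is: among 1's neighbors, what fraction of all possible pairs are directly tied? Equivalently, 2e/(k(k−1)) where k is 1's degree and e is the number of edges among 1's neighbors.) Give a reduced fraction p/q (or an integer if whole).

0

1's neighbors: 3 and 4 (k = 2).
Possible neighbor pairs: C(2,2) = 1. Edges among them: none → e = 0.
Clustering(1) = 0/1.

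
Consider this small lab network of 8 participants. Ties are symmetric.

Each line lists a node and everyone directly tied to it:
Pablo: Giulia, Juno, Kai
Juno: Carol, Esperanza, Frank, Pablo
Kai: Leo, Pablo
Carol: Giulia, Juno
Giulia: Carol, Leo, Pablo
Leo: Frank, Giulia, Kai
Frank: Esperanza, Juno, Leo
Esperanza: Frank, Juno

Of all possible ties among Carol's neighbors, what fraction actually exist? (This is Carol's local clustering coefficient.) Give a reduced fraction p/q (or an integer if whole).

Carol's neighbors: Giulia and Juno (k = 2).
Possible neighbor pairs: C(2,2) = 1. Edges among them: none → e = 0.
Clustering(Carol) = 0/1.

0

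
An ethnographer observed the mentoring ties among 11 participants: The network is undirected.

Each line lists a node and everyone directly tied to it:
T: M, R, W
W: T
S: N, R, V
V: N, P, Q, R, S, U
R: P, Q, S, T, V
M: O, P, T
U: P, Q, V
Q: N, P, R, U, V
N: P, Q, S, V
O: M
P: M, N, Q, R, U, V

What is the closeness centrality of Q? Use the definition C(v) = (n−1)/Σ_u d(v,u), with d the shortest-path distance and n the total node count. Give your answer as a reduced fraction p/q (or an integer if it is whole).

10/17

Distances from Q: M:2, N:1, O:3, P:1, R:1, S:2, T:2, U:1, V:1, W:3. Sum = 17.
n = 11, so closeness = 10/17.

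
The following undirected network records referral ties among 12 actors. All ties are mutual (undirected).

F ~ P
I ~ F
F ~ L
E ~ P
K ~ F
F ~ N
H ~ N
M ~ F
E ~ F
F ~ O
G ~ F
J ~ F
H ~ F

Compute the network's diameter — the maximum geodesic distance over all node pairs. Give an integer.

2

Eccentricity of each node (its greatest distance to any other): E:2, F:1, G:2, H:2, I:2, J:2, K:2, L:2, M:2, N:2, O:2, P:2.
The maximum eccentricity is 2, realized for instance by the pair N–K via N – F – K. So the diameter is 2.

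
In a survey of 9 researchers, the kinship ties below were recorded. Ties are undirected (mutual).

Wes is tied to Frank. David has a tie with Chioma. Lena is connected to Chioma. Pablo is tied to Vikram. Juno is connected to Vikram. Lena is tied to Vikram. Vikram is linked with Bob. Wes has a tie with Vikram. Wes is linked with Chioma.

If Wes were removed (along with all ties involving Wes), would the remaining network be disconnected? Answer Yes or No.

Yes

Removing Wes leaves {Bob, Chioma, David, Juno, Lena, Pablo, and Vikram} with no path to {Frank}, so the network splits into 2 components. Wes is a cut vertex.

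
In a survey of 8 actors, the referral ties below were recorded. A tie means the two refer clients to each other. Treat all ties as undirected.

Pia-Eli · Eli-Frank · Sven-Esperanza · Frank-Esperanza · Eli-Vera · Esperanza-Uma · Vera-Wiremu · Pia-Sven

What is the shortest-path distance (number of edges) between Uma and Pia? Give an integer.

One shortest route is Uma – Esperanza – Sven – Pia, which uses 3 edges, and at distance 2 from Uma we only reach {Frank, Sven}, which does not include Pia. So d(Uma,Pia) = 3.

3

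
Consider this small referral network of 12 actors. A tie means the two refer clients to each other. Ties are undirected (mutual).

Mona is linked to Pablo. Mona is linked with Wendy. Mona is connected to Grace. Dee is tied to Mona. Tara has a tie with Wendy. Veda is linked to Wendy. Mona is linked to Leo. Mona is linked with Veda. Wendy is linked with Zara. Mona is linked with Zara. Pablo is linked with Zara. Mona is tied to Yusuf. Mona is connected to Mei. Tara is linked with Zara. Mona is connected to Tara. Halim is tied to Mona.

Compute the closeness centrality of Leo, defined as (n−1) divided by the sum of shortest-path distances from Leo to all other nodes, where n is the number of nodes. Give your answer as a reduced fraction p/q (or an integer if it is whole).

Distances from Leo: Dee:2, Grace:2, Halim:2, Mei:2, Mona:1, Pablo:2, Tara:2, Veda:2, Wendy:2, Yusuf:2, Zara:2. Sum = 21.
n = 12, so closeness = 11/21.

11/21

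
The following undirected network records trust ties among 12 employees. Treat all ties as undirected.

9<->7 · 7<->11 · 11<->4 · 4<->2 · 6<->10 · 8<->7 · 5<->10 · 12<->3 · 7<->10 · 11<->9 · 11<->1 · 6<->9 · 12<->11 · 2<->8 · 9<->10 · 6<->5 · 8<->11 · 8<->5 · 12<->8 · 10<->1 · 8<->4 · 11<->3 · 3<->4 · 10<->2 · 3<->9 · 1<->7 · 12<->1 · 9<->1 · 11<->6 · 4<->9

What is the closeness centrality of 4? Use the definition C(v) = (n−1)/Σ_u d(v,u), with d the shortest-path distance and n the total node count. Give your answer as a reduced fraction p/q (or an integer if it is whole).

11/17

Distances from 4: 1:2, 2:1, 3:1, 5:2, 6:2, 7:2, 8:1, 9:1, 10:2, 11:1, 12:2. Sum = 17.
n = 12, so closeness = 11/17.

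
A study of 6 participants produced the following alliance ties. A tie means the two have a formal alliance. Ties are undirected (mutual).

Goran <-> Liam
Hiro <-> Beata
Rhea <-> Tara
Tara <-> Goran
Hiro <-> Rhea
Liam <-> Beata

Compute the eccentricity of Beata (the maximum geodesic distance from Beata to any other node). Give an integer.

3

Distances from Beata: Goran:2, Hiro:1, Liam:1, Rhea:2, Tara:3.
The largest is 3 (to Tara), so the eccentricity of Beata is 3.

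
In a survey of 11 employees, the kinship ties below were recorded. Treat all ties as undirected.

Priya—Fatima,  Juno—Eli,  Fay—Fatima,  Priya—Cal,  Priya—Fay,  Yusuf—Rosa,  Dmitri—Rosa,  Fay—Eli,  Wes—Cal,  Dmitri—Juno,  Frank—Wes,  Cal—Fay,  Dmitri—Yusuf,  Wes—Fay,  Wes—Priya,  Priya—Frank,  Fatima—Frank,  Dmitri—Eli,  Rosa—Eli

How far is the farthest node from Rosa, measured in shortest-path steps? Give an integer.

Distances from Rosa: Cal:3, Dmitri:1, Eli:1, Fatima:3, Fay:2, Frank:4, Juno:2, Priya:3, Wes:3, Yusuf:1.
The largest is 4 (to Frank), so the eccentricity of Rosa is 4.

4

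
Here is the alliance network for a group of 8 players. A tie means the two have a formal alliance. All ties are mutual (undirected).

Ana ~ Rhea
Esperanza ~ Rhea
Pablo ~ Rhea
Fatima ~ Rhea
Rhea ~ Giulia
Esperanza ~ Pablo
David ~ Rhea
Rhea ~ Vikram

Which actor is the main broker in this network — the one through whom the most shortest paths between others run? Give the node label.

Unnormalized betweenness of each node: Ana:0, David:0, Esperanza:0, Fatima:0, Giulia:0, Pablo:0, Rhea:20, Vikram:0.
Rhea has the largest value, 20, making it the main broker — the node through which the most shortest paths run.

Rhea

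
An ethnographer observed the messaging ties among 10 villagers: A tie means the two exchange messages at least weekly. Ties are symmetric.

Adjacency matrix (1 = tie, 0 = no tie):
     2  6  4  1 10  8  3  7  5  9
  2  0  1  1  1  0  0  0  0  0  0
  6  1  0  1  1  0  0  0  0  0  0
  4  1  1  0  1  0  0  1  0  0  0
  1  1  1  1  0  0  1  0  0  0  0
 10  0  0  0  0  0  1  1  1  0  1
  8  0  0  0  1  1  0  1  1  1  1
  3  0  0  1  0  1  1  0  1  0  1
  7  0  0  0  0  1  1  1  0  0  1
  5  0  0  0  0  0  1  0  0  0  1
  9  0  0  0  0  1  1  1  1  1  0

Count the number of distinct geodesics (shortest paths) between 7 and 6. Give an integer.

2

The shortest distance is 3. The length-3 paths are: 7–3–4–6; 7–8–1–6.
That gives 2 distinct shortest paths.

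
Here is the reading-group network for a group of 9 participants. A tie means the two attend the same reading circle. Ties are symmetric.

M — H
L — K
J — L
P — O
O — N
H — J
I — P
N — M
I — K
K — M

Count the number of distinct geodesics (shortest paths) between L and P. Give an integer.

1

The shortest distance is 3, and the only length-3 path is L–K–I–P. So there is exactly 1 shortest path.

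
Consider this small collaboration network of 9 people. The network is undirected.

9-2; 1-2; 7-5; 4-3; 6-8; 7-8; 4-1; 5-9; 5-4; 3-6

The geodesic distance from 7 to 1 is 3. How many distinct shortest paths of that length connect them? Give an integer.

1

The shortest distance is 3, and the only length-3 path is 7–5–4–1. So there is exactly 1 shortest path.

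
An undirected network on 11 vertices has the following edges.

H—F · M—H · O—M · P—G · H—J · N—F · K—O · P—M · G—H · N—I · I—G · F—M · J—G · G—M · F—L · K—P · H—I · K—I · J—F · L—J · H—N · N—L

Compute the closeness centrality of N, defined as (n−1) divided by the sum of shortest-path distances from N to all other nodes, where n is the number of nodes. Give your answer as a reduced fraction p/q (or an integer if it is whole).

5/9

Distances from N: F:1, G:2, H:1, I:1, J:2, K:2, L:1, M:2, O:3, P:3. Sum = 18.
n = 11, so closeness = 10/18 = 5/9.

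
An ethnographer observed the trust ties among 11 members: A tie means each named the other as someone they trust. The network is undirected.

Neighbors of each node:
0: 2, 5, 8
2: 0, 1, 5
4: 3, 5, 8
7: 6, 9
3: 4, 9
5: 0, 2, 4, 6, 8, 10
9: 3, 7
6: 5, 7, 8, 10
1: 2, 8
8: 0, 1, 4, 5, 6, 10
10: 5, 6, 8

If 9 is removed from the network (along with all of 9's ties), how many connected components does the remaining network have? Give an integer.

9's neighbors (3 and 7) remain reachable from one another through other ties, so the rest of the network stays in one piece.

1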